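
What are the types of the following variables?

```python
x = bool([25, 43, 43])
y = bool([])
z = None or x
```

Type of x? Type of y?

bool() returns bool; bool() returns bool

bool, bool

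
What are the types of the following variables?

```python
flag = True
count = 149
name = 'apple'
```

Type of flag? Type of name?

flag is bool; name is str

bool, str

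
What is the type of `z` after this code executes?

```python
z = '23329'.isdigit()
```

str.isdigit() returns bool

bool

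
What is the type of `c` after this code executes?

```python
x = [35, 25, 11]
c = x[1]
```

Indexing a list of ints returns int (x[1] = 25)

int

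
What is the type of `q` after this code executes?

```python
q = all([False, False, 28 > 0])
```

all() returns bool

bool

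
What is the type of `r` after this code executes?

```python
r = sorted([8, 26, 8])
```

sorted() always returns list

list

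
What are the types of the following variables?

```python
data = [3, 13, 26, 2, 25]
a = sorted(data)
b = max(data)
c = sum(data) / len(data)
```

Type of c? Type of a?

int / int returns float; sorted() returns list

float, list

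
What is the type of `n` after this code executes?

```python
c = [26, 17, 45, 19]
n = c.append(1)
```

list.append() returns None (mutates in place)

NoneType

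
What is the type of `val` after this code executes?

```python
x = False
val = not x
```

'not' always returns bool

bool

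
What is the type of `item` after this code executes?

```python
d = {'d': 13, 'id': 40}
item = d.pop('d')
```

dict.pop() returns the value (int)

int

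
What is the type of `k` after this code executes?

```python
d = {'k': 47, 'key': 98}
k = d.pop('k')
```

dict.pop() returns the value (int)

int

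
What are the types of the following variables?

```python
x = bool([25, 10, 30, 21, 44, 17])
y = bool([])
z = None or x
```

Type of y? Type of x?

bool() returns bool; bool() returns bool

bool, bool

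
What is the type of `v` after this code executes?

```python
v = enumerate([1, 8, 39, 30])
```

enumerate() returns an enumerate iterator object

enumerate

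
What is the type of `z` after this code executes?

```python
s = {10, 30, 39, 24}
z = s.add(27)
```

set.add() returns None (mutates in place)

NoneType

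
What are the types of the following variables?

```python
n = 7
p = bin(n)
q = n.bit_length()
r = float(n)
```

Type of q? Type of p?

int.bit_length() returns int; bin() returns str

int, str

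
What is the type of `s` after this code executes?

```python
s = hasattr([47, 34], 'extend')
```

hasattr() returns bool

bool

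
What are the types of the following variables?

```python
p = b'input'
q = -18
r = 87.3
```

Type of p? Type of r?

p is bytes; r is float

bytes, float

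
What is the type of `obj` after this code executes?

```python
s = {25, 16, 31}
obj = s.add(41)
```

set.add() returns None (mutates in place)

NoneType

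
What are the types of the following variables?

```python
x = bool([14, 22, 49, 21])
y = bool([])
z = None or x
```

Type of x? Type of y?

bool() returns bool; bool() returns bool

bool, bool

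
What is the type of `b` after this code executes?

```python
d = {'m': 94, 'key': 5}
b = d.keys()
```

.keys() returns a dict_keys view object

dict_keys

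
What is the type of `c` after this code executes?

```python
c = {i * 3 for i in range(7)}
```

A set comprehension {expr for x in iterable} produces a set

set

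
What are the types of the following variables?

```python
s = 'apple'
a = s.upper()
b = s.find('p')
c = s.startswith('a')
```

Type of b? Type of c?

str.find() returns int; str.startswith() returns bool

int, bool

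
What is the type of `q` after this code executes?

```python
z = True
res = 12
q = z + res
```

bool + int returns int (True is 1, so 1 + 12 = 13)

int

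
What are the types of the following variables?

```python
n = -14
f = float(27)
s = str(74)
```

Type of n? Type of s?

n is int; s is str

int, str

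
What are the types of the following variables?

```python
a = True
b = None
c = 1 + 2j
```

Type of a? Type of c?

a is bool; c is complex

bool, complex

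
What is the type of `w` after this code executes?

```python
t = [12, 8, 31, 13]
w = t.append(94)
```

list.append() returns None (mutates in place)

NoneType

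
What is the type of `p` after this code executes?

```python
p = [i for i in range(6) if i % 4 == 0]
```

A list comprehension [...] produces a list

list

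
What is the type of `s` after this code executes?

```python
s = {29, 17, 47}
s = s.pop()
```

Popping from a set of ints returns int

int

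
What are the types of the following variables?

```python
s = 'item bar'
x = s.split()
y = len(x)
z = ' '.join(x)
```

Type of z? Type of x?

str.join() returns str; str.split() returns list

str, list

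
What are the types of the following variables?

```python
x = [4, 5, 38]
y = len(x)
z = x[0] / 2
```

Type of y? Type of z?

len() returns int; int / int returns float

int, float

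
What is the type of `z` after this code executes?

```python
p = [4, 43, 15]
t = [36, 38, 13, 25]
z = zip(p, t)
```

zip() returns a zip iterator object

zip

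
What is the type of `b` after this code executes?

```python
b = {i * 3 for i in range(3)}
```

A set comprehension {expr for x in iterable} produces a set

set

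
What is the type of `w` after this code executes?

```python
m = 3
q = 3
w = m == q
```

Equality comparison returns bool

bool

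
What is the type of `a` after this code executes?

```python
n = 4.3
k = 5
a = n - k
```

float - int returns float (4.3 - 5 = -0.7)

float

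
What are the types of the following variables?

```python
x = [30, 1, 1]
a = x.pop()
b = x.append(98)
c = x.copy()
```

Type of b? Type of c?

list.append() returns None; list.copy() returns list

NoneType, list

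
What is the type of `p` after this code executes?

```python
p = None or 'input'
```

'or' with None returns the other value ('input', str)

str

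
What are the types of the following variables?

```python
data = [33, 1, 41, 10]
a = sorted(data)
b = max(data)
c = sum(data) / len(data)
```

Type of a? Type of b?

sorted() returns list; max of ints returns int

list, int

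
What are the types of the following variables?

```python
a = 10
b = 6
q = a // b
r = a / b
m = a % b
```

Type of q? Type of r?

int // int returns int; int / int returns float

int, float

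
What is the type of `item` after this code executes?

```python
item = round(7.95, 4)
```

round() with ndigits arg returns float

float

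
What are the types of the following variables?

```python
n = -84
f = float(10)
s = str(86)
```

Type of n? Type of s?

n is int; s is str

int, str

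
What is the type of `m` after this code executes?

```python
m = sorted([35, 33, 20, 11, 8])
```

sorted() always returns list

list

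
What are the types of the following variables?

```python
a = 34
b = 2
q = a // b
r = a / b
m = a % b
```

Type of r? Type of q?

int / int returns float; int // int returns int

float, int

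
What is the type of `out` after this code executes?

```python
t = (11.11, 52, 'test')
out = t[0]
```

Index 0 of tuple is 11.11 which is float

float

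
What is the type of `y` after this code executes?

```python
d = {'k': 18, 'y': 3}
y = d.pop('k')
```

dict.pop() returns the value (int)

int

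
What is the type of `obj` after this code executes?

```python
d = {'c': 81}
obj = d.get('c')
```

dict.get() returns the value (int) when key is found

int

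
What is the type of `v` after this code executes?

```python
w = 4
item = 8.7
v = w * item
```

int * float returns float (4 * 8.7 = 34.8)

float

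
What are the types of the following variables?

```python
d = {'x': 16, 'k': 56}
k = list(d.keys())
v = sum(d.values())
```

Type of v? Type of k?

sum of int values returns int; list(...) returns list

int, list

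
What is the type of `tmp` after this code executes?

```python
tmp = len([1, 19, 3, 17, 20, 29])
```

len() always returns int

int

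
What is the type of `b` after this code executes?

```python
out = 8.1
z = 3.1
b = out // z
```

float // float returns float (floor division preserves float type)

float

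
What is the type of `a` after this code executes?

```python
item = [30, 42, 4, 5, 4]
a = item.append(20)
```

list.append() returns None (mutates in place)

NoneType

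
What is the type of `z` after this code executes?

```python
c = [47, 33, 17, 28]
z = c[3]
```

Indexing a list of ints returns int (c[3] = 28)

int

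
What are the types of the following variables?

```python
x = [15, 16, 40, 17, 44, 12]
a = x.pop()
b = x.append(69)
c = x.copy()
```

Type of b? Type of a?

list.append() returns None; list.pop() returns the element (int)

NoneType, int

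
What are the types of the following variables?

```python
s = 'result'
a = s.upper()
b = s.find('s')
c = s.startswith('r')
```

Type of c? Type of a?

str.startswith() returns bool; str.upper() returns str

bool, str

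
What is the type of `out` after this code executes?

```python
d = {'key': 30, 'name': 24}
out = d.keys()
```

.keys() returns a dict_keys view object

dict_keys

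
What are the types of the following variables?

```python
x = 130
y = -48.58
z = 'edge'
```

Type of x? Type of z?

x is int; z is str

int, str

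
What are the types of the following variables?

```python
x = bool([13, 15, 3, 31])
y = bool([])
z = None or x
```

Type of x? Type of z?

bool() returns bool; None or <bool> returns the bool

bool, bool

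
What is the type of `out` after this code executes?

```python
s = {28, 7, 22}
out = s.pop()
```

Popping from a set of ints returns int

int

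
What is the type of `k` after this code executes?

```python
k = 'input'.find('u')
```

str.find() returns int (index, or -1)

int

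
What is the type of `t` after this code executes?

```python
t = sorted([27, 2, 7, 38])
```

sorted() always returns list

list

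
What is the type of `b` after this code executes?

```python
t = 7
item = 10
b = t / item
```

int / int always returns float in Python 3 (7 / 10 = 0.7)

float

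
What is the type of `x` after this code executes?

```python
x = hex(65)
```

hex() returns str representation

str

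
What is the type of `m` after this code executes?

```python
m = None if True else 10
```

Ternary: condition is True, if branch (None) taken → NoneType

NoneType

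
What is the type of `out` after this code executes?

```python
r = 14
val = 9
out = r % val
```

int % int returns int (14 % 9 = 5)

int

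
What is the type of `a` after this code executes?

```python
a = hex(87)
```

hex() returns str representation

str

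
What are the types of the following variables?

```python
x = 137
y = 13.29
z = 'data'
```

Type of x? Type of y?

x is int; y is float

int, float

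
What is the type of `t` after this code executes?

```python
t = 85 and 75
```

'and' returns the last value when all truthy (75, which is int)

int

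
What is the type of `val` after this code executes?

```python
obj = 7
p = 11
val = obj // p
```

int // int returns int (7 // 11 = 0)

int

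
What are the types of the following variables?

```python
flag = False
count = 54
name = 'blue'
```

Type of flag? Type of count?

flag is bool; count is int

bool, int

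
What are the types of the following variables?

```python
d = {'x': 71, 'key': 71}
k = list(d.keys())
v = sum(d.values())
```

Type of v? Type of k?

sum of int values returns int; list(...) returns list

int, list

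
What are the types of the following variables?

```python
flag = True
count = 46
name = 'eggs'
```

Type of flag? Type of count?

flag is bool; count is int

bool, int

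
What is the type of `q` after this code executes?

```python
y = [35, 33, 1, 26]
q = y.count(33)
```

list.count() returns int

int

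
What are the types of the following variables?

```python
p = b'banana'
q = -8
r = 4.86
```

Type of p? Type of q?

p is bytes; q is int

bytes, int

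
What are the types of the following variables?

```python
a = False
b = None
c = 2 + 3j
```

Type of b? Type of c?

b is NoneType; c is complex

NoneType, complex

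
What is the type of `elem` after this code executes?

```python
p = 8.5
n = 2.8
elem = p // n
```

float // float returns float (floor division preserves float type)

float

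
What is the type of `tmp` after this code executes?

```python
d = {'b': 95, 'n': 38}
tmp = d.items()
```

dict.items() returns a dict_items view

dict_items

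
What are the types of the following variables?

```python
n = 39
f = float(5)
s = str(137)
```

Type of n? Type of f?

n is int; f is float

int, float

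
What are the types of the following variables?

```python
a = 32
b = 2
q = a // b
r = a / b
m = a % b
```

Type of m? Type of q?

int % int returns int; int // int returns int

int, int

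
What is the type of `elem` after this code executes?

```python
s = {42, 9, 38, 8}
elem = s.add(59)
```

set.add() returns None (mutates in place)

NoneType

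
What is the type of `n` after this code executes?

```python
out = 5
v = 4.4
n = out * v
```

int * float returns float (5 * 4.4 = 22.0)

float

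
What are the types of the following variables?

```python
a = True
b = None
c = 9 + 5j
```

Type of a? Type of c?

a is bool; c is complex

bool, complex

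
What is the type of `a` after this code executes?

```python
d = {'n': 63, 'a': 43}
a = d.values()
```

.values() returns a dict_values view object

dict_values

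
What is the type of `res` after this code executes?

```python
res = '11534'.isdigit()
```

str.isdigit() returns bool

bool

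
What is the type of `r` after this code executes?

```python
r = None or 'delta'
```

'or' with None returns the other value ('delta', str)

str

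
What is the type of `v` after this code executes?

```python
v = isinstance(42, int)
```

isinstance() returns bool

bool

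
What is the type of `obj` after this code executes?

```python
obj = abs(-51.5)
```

abs() of float returns float

float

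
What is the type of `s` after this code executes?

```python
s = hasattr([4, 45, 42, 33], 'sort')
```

hasattr() returns bool

bool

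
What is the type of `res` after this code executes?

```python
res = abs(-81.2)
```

abs() of float returns float

float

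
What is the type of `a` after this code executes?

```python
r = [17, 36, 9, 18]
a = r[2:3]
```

Slicing a list always returns a list

list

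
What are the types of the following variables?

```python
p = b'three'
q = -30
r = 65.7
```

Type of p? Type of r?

p is bytes; r is float

bytes, float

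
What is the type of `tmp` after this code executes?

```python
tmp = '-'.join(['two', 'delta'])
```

str.join() returns str

str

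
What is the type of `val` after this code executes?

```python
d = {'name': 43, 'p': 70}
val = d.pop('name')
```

dict.pop() returns the value (int)

int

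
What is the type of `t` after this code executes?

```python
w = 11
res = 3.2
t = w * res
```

int * float returns float (11 * 3.2 = 35.2)

float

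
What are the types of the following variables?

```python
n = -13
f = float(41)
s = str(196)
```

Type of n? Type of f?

n is int; f is float

int, float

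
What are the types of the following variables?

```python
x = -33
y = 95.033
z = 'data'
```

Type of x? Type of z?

x is int; z is str

int, str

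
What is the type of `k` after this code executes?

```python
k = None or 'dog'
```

'or' with None returns the other value ('dog', str)

str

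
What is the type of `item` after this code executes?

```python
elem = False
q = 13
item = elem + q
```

bool + int returns int (False is 0, so 0 + 13 = 13)

int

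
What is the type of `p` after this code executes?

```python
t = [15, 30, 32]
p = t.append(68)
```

list.append() returns None (mutates in place)

NoneType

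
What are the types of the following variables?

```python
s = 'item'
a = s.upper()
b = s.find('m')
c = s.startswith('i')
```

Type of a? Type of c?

str.upper() returns str; str.startswith() returns bool

str, bool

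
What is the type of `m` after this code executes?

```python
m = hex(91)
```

hex() returns str representation

str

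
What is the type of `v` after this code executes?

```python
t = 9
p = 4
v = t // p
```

int // int returns int (9 // 4 = 2)

int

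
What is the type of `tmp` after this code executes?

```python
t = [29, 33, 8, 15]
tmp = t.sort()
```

list.sort() returns None (sorts in place)

NoneType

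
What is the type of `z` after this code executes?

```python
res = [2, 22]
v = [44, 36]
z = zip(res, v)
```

zip() returns a zip iterator object

zip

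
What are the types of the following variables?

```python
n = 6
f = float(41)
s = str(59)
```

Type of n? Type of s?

n is int; s is str

int, str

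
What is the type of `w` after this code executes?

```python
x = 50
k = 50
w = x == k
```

Equality comparison returns bool

bool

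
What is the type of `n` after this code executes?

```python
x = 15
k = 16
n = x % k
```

int % int returns int (15 % 16 = 15)

int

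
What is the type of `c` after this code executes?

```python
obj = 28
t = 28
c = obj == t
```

Equality comparison returns bool

bool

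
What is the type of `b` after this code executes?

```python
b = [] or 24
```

'or' returns first truthy value (24, which is int)

int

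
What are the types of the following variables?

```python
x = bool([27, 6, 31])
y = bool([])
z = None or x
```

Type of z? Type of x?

None or <bool> returns the bool; bool() returns bool

bool, bool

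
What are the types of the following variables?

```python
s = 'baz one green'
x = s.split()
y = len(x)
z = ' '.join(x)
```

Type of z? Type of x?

str.join() returns str; str.split() returns list

str, list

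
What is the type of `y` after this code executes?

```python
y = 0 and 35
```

'and' returns the first falsy value (0, which is int)

int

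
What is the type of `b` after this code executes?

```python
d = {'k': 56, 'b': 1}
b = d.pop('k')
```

dict.pop() returns the value (int)

int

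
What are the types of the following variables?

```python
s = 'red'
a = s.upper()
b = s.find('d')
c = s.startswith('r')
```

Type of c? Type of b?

str.startswith() returns bool; str.find() returns int

bool, int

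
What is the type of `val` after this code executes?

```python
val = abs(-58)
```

abs() of int returns int

int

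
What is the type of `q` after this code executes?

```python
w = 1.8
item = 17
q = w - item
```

float - int returns float (1.8 - 17 = -15.2)

float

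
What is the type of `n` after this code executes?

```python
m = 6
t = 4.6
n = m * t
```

int * float returns float (6 * 4.6 = 27.6)

float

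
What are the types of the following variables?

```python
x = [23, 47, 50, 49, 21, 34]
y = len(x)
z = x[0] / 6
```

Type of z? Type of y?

int / int returns float; len() returns int

float, int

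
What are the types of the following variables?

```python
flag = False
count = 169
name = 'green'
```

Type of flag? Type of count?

flag is bool; count is int

bool, int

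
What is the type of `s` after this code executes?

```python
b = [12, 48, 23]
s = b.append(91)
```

list.append() returns None (mutates in place)

NoneType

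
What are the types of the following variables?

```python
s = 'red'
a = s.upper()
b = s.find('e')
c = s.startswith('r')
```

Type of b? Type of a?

str.find() returns int; str.upper() returns str

int, str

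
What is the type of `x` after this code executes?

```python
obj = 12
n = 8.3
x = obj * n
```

int * float returns float (12 * 8.3 = 99.6)

float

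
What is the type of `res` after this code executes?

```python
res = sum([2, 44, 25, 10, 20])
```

sum() of ints returns int

int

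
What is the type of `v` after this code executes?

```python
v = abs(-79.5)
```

abs() of float returns float

float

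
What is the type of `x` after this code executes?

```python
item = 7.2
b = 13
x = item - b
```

float - int returns float (7.2 - 13 = -5.8)

float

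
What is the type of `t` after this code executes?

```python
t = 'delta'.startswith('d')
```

str.startswith() returns bool

bool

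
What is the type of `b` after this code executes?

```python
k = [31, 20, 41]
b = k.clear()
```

list.clear() returns None

NoneType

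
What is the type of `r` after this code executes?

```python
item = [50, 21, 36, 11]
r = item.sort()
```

list.sort() returns None (sorts in place)

NoneType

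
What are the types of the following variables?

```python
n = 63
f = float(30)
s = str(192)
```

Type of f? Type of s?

f is float; s is str

float, str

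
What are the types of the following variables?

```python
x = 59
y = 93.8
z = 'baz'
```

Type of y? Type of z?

y is float; z is str

float, str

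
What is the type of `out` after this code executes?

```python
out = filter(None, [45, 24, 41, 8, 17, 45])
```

filter() returns a filter iterator object

filter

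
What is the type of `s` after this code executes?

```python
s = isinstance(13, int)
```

isinstance() returns bool

bool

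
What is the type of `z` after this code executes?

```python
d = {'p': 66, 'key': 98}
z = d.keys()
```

.keys() returns a dict_keys view object

dict_keys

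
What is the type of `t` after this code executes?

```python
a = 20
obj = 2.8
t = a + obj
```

int + float returns float (20 + 2.8 = 22.8)

float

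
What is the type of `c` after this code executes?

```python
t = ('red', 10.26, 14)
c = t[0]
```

Index 0 of tuple is 'red' which is str

str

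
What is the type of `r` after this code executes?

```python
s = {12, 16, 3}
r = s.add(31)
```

set.add() returns None (mutates in place)

NoneType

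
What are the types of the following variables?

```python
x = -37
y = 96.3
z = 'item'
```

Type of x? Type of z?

x is int; z is str

int, str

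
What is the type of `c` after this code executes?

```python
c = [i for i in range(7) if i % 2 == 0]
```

A list comprehension [...] produces a list

list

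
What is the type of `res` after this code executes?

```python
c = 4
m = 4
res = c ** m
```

int ** positive int returns int (4 ** 4 = 256)

int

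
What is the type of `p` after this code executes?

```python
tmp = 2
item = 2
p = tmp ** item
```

int ** positive int returns int (2 ** 2 = 4)

int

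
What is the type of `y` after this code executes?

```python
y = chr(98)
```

chr() returns str (single character)

str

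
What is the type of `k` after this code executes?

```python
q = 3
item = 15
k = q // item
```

int // int returns int (3 // 15 = 0)

int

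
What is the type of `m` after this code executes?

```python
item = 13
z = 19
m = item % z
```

int % int returns int (13 % 19 = 13)

int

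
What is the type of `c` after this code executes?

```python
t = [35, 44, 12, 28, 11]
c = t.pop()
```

list.pop() returns the popped element (int here)

int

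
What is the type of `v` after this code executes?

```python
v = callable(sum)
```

callable() returns bool

bool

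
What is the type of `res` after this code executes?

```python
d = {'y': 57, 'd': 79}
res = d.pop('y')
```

dict.pop() returns the value (int)

int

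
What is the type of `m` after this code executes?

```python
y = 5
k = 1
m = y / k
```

int / int always returns float in Python 3 (5 / 1 = 5)

float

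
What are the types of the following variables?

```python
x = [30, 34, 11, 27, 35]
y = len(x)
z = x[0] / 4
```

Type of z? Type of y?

int / int returns float; len() returns int

float, int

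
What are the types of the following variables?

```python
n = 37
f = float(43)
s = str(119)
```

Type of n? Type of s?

n is int; s is str

int, str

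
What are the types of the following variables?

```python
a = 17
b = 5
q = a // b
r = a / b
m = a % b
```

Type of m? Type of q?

int % int returns int; int // int returns int

int, int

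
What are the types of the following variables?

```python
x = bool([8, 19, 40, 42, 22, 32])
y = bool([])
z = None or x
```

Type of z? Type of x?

None or <bool> returns the bool; bool() returns bool

bool, bool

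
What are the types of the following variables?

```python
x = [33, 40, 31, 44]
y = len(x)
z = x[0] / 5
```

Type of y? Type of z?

len() returns int; int / int returns float

int, float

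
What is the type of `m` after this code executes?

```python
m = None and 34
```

'and' returns first falsy value (None)

NoneType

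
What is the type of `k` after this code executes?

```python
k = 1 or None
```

'or' returns first truthy value (1, int)

int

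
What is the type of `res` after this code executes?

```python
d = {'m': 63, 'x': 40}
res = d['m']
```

Accessing dict[str, int] with key 'm' returns int value 63

int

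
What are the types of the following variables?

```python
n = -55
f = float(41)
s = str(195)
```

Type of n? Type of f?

n is int; f is float

int, float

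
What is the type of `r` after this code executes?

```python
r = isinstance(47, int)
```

isinstance() returns bool

bool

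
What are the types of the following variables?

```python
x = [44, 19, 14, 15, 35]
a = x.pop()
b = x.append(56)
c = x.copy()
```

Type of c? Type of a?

list.copy() returns list; list.pop() returns the element (int)

list, int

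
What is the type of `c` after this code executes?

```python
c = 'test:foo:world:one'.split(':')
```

str.split() returns list

list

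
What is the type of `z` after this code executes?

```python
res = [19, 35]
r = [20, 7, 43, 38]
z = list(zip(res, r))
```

list(zip(...)) returns a list of tuples

list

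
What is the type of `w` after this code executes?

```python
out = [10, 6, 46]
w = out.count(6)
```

list.count() returns int

int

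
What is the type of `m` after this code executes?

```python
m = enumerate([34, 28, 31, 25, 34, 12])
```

enumerate() returns an enumerate iterator object

enumerate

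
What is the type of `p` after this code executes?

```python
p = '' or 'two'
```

'or' returns first truthy value ('two', which is str)

str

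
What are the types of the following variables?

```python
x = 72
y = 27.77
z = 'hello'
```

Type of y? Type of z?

y is float; z is str

float, str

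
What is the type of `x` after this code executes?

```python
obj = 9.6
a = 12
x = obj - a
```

float - int returns float (9.6 - 12 = -2.4)

float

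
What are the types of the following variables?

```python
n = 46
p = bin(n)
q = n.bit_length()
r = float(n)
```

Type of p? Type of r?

bin() returns str; float() returns float

str, float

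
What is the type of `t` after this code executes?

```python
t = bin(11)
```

bin() returns str representation

str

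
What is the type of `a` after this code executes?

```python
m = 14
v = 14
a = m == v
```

Equality comparison returns bool

bool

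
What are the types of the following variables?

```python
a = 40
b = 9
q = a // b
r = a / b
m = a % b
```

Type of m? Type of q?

int % int returns int; int // int returns int

int, int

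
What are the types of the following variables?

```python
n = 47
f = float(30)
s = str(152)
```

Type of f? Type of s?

f is float; s is str

float, str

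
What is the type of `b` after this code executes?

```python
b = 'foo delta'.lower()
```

str.lower() returns str

str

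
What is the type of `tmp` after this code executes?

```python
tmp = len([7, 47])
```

len() always returns int

int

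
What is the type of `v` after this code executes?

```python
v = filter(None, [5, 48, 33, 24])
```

filter() returns a filter iterator object

filter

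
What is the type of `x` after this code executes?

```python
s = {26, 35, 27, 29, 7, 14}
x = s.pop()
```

Popping from a set of ints returns int

int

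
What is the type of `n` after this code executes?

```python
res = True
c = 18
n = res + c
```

bool + int returns int (True is 1, so 1 + 18 = 19)

int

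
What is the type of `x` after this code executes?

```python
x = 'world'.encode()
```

str.encode() returns bytes

bytes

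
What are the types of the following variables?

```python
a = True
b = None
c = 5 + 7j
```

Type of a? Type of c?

a is bool; c is complex

bool, complex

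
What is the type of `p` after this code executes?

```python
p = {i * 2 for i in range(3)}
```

A set comprehension {expr for x in iterable} produces a set

set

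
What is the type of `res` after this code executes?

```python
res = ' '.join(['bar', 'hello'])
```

str.join() returns str

str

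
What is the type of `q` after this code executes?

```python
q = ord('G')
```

ord() returns int (Unicode code point)

int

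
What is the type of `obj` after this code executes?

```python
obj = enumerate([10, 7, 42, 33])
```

enumerate() returns an enumerate iterator object

enumerate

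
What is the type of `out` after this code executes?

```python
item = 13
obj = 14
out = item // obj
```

int // int returns int (13 // 14 = 0)

int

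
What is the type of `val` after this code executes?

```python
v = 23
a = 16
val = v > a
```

Comparison operators return bool

bool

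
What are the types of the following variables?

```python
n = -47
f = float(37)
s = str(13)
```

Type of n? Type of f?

n is int; f is float

int, float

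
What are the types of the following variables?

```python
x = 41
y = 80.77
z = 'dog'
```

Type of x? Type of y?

x is int; y is float

int, float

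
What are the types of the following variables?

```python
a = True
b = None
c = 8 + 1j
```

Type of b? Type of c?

b is NoneType; c is complex

NoneType, complex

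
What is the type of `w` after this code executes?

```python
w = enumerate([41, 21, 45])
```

enumerate() returns an enumerate iterator object

enumerate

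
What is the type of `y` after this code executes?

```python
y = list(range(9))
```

list(range(...)) returns list

list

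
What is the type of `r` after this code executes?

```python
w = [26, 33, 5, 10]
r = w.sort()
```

list.sort() returns None (sorts in place)

NoneType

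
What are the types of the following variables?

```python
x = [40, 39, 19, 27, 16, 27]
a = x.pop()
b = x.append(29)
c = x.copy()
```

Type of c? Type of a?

list.copy() returns list; list.pop() returns the element (int)

list, int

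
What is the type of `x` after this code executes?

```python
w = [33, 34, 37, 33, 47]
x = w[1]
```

Indexing a list of ints returns int (w[1] = 34)

int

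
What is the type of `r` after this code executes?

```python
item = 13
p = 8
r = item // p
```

int // int returns int (13 // 8 = 1)

int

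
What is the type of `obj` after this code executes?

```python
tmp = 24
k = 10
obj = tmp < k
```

Comparison operators return bool

bool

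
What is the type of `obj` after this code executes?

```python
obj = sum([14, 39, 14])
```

sum() of ints returns int

int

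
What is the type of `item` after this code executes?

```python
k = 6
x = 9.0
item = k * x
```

int * float returns float (6 * 9.0 = 54.0)

float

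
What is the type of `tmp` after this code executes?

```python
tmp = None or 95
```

'or' with None returns the other value (95, int)

int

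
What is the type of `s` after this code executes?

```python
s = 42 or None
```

'or' returns first truthy value (42, int)

int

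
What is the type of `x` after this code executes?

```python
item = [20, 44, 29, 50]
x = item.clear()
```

list.clear() returns None

NoneType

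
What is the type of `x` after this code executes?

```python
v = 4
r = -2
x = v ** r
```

int ** negative int returns float

float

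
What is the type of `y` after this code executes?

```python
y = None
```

None has type NoneType

NoneType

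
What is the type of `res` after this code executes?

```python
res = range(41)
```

range() returns a range object

range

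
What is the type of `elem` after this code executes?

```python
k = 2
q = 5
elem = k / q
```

int / int always returns float in Python 3 (2 / 5 = 0.4)

float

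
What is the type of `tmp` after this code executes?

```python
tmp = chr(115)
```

chr() returns str (single character)

str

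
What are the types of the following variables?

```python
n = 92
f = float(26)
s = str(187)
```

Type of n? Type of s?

n is int; s is str

int, str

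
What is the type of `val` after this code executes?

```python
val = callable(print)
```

callable() returns bool

bool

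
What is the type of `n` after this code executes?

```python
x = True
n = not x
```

'not' always returns bool

bool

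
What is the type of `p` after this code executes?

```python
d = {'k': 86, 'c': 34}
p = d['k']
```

Accessing dict[str, int] with key 'k' returns int value 86

int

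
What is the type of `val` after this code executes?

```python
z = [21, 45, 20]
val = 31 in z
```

'in' operator returns bool

bool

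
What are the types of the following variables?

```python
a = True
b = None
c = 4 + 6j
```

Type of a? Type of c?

a is bool; c is complex

bool, complex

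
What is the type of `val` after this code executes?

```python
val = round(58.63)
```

round() with no ndigits arg returns int

int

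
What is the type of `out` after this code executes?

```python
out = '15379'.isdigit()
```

str.isdigit() returns bool

bool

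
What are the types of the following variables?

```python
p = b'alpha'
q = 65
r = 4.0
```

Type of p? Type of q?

p is bytes; q is int

bytes, int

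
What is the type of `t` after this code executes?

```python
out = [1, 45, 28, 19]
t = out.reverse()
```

list.reverse() returns None

NoneType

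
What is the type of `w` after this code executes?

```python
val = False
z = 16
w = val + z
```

bool + int returns int (False is 0, so 0 + 16 = 16)

int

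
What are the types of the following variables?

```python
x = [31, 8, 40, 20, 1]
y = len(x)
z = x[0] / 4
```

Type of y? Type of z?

len() returns int; int / int returns float

int, float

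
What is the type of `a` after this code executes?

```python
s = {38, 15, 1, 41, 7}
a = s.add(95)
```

set.add() returns None (mutates in place)

NoneType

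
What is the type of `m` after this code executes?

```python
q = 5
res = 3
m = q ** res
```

int ** positive int returns int (5 ** 3 = 125)

int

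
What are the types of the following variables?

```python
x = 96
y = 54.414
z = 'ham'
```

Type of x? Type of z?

x is int; z is str

int, str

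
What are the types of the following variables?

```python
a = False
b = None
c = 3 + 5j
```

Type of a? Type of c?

a is bool; c is complex

bool, complex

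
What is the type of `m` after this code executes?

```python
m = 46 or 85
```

'or' returns the first truthy value (46, which is int)

int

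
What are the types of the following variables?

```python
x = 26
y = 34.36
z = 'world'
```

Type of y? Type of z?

y is float; z is str

float, str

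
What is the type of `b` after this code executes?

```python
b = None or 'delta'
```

'or' with None returns the other value ('delta', str)

str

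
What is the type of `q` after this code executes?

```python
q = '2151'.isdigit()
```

str.isdigit() returns bool

bool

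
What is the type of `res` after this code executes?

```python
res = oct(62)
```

oct() returns str representation

str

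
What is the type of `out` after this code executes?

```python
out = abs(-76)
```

abs() of int returns int

int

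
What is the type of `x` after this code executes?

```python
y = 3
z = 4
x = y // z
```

int // int returns int (3 // 4 = 0)

int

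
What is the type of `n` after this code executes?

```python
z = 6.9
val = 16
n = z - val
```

float - int returns float (6.9 - 16 = -9.1)

float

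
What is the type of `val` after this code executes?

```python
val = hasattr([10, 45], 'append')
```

hasattr() returns bool

bool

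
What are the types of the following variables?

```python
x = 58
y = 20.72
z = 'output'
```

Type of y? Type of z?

y is float; z is str

float, str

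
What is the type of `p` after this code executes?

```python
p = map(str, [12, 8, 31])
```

map() returns a map iterator object

map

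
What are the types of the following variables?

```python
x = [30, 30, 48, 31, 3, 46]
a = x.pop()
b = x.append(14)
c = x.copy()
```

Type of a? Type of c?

list.pop() returns the element (int); list.copy() returns list

int, list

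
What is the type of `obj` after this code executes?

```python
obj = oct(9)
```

oct() returns str representation

str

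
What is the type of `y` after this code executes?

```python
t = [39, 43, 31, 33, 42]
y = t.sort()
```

list.sort() returns None (sorts in place)

NoneType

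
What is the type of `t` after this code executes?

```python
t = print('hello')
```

print() returns None

NoneType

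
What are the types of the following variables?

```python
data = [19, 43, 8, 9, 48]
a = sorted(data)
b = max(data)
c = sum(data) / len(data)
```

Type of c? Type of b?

int / int returns float; max of ints returns int

float, int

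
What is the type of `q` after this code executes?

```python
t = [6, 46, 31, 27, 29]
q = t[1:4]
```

Slicing a list always returns a list

list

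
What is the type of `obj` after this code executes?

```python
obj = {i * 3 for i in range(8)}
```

A set comprehension {expr for x in iterable} produces a set

set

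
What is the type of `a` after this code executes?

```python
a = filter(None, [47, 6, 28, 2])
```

filter() returns a filter iterator object

filter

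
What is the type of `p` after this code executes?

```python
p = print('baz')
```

print() returns None

NoneType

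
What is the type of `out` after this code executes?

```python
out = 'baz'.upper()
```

str.upper() returns str

str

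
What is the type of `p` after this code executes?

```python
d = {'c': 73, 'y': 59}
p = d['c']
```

Accessing dict[str, int] with key 'c' returns int value 73

int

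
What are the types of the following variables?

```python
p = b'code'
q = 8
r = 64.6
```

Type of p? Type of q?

p is bytes; q is int

bytes, int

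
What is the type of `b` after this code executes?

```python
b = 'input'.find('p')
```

str.find() returns int (index, or -1)

int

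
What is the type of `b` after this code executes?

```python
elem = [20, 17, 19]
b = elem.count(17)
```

list.count() returns int

int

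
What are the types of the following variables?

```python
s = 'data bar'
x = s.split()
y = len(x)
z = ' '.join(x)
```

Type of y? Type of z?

len() returns int; str.join() returns str

int, str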